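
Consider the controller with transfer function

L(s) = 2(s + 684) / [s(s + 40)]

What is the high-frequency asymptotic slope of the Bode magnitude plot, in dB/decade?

-20 dB/decade

Each pole contributes −20 dB/decade at high frequency; each zero contributes +20 dB/decade.
Net: 1 zero(s) − 2 pole(s) → -20 dB/decade.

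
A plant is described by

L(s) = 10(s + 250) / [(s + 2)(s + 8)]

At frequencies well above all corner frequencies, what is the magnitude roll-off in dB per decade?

-20 dB/decade

Each pole contributes −20 dB/decade at high frequency; each zero contributes +20 dB/decade.
Net: 1 zero(s) − 2 pole(s) → -20 dB/decade.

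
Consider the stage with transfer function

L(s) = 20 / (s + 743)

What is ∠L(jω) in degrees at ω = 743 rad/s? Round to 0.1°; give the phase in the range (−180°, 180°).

-45.0°

Substitute s = j743:
Numerator: 20 = 20 + j0
Denominator: (j743) + 743 = 743 + j743
|N| = √(20² + 0²) ≈ 20, ∠N ≈ 0.00°
|D| = √(743² + 743²) ≈ 1050.8, ∠D ≈ 45.00°
∠L = 0.00° − 45.00° = -45.00°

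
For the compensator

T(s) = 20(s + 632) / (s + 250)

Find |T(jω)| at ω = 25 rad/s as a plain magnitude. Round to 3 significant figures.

At s = jω = j25:
zero (s+632): 632 + j25 → |·| = √(632²+25²) = √400049 ≈ 632.49, ∠ = arctan(25/632) ≈ 2.27°
pole (s+250): 250 + j25 → |·| = √(250²+25²) = √63125 ≈ 251.25, ∠ = arctan(25/250) ≈ 5.71°
|T| = 20 · 632.49 / 251.25 ≈ 50.347

50.3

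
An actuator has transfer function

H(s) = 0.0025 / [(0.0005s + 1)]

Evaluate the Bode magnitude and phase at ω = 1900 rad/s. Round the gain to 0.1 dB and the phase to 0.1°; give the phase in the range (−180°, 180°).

At ω = 1900 rad/s:
pole (1 + j1900·0.0005) = 1 + j0.95 → |·| ≈ 1.3793, ∠ ≈ 43.53°
|H| = 0.0025 · 1 / (1.3793) ≈ 0.0018125
Gain = 20 log₁₀(0.0018125) ≈ -54.83 dB
∠H = (0°) − (43.53°) = -43.53°

-54.8 dB, -43.5°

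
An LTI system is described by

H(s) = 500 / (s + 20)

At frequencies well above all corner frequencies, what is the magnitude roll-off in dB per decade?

Each pole contributes −20 dB/decade at high frequency; each zero contributes +20 dB/decade.
Net: 0 zero(s) − 1 pole(s) → -20 dB/decade.

-20 dB/decade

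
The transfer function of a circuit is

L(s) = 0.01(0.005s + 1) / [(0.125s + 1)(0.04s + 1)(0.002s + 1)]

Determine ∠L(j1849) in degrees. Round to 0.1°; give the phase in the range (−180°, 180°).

At ω = 1849 rad/s:
zero (1 + j1849·0.005) = 1 + j9.245 → |·| ≈ 9.2989, ∠ ≈ 83.83°
pole (1 + j1849·0.125) = 1 + j231.125 → |·| ≈ 231.13, ∠ ≈ 89.75°
pole (1 + j1849·0.04) = 1 + j73.96 → |·| ≈ 73.967, ∠ ≈ 89.23°
pole (1 + j1849·0.002) = 1 + j3.698 → |·| ≈ 3.8308, ∠ ≈ 74.87°
∠L = (83.83°) − (89.75° + 89.23° + 74.87°) = -170.02°

-170.0°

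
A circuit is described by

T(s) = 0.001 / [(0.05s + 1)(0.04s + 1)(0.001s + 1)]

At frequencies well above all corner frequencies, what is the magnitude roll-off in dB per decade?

Each pole contributes −20 dB/decade at high frequency; each zero contributes +20 dB/decade.
Net: 0 zero(s) − 3 pole(s) → -60 dB/decade.

-60 dB/decade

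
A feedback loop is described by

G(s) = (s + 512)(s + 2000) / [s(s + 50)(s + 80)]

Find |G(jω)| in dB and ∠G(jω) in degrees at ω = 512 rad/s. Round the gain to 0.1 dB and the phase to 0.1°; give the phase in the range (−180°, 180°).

At s = jω = j512:
zero (s+512): 512 + j512 → |·| = √(512²+512²) = √524288 ≈ 724.08, ∠ = arctan(512/512) ≈ 45.00°
zero (s+2000): 2000 + j512 → |·| = √(2000²+512²) = √4262144 ≈ 2064.5, ∠ = arctan(512/2000) ≈ 14.36°
pole (s+50): 50 + j512 → |·| = √(50²+512²) = √264644 ≈ 514.44, ∠ = arctan(512/50) ≈ 84.42°
pole (s+80): 80 + j512 → |·| = √(80²+512²) = √268544 ≈ 518.21, ∠ = arctan(512/80) ≈ 81.12°
pole at origin: |s| = 512, ∠ = 90.00° (in denominator)
|G| = 1 · 1.4949e+06 / 1.3649e+08 ≈ 0.010952
Gain = 20 log₁₀(0.010952) ≈ -39.21 dB
∠G = 59.36° − 255.54° = -196.18° ≡ 163.82° (principal value)

-39.2 dB, 163.8°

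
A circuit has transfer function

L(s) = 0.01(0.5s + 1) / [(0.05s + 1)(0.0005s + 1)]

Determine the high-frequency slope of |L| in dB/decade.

-20 dB/decade

Each pole contributes −20 dB/decade at high frequency; each zero contributes +20 dB/decade.
Net: 1 zero(s) − 2 pole(s) → -20 dB/decade.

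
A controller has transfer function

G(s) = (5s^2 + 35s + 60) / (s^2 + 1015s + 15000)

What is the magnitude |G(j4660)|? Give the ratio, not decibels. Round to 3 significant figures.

4.89

Substitute s = j4660:
Numerator: 5(j4660)^2 + 35(j4660) + 60 = -108577940 + j163100
Denominator: (j4660)^2 + 1015(j4660) + 15000 = -21700600 + j4729900
|N| = √(108577940² + 163100²) ≈ 1.0858e+08, ∠N ≈ 179.91°
|D| = √(21700600² + 4729900²) ≈ 2.221e+07, ∠D ≈ 167.70°
|G| = 1.0858e+08 / 2.221e+07 ≈ 4.8888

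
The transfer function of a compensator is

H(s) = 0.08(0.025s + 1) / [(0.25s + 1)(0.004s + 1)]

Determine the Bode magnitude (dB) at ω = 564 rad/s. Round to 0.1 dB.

-49.8 dB

At ω = 564 rad/s:
zero (1 + j564·0.025) = 1 + j14.1 → |·| ≈ 14.135, ∠ ≈ 85.94°
pole (1 + j564·0.25) = 1 + j141 → |·| ≈ 141, ∠ ≈ 89.59°
pole (1 + j564·0.004) = 1 + j2.256 → |·| ≈ 2.4677, ∠ ≈ 66.09°
|H| = 0.08 · 14.135 / (141 · 2.4677) ≈ 0.0032499
Gain = 20 log₁₀(0.0032499) ≈ -49.76 dB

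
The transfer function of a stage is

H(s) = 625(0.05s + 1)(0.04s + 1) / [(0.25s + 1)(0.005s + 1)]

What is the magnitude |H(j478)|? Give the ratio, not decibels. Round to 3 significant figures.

At ω = 478 rad/s:
zero (1 + j478·0.05) = 1 + j23.9 → |·| ≈ 23.921, ∠ ≈ 87.60°
zero (1 + j478·0.04) = 1 + j19.12 → |·| ≈ 19.146, ∠ ≈ 87.01°
pole (1 + j478·0.25) = 1 + j119.5 → |·| ≈ 119.5, ∠ ≈ 89.52°
pole (1 + j478·0.005) = 1 + j2.39 → |·| ≈ 2.5908, ∠ ≈ 67.30°
|H| = 625 · 23.921 · 19.146 / (119.5 · 2.5908) ≈ 924.56

925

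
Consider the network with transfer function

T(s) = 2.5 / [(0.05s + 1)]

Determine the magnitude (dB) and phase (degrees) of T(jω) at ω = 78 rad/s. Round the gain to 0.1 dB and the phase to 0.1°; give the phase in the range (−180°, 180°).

At ω = 78 rad/s:
pole (1 + j78·0.05) = 1 + j3.9 → |·| ≈ 4.0262, ∠ ≈ 75.62°
|T| = 2.5 · 1 / (4.0262) ≈ 0.62093
Gain = 20 log₁₀(0.62093) ≈ -4.14 dB
∠T = (0°) − (75.62°) = -75.62°

-4.1 dB, -75.6°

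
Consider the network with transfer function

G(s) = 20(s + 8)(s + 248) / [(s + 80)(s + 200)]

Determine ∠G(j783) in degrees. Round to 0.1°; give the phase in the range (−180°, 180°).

At s = jω = j783:
zero (s+8): 8 + j783 → |·| = √(8²+783²) = √613153 ≈ 783.04, ∠ = arctan(783/8) ≈ 89.41°
zero (s+248): 248 + j783 → |·| = √(248²+783²) = √674593 ≈ 821.34, ∠ = arctan(783/248) ≈ 72.43°
pole (s+80): 80 + j783 → |·| = √(80²+783²) = √619489 ≈ 787.08, ∠ = arctan(783/80) ≈ 84.17°
pole (s+200): 200 + j783 → |·| = √(200²+783²) = √653089 ≈ 808.14, ∠ = arctan(783/200) ≈ 75.67°
∠G = 161.84° − 159.84° = 2.00°

2.0°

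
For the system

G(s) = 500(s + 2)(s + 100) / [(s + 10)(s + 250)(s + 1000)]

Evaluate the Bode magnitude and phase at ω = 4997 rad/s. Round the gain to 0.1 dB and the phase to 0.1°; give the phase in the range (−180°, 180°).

-20.2 dB, -76.9°

At s = jω = j4997:
zero (s+2): 2 + j4997 → |·| = √(2²+4997²) = √24970013 ≈ 4997, ∠ = arctan(4997/2) ≈ 89.98°
zero (s+100): 100 + j4997 → |·| = √(100²+4997²) = √24980009 ≈ 4998, ∠ = arctan(4997/100) ≈ 88.85°
pole (s+10): 10 + j4997 → |·| = √(10²+4997²) = √24970109 ≈ 4997, ∠ = arctan(4997/10) ≈ 89.89°
pole (s+250): 250 + j4997 → |·| = √(250²+4997²) = √25032509 ≈ 5003.2, ∠ = arctan(4997/250) ≈ 87.14°
pole (s+1000): 1000 + j4997 → |·| = √(1000²+4997²) = √25970009 ≈ 5096.1, ∠ = arctan(4997/1000) ≈ 78.68°
|G| = 500 · 2.4975e+07 / 1.2741e+11 ≈ 0.09801
Gain = 20 log₁₀(0.09801) ≈ -20.17 dB
∠G = 178.83° − 255.71° = -76.88°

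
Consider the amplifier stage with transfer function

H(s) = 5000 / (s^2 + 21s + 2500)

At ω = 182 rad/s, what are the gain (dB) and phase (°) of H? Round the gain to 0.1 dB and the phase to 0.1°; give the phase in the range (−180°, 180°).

-15.8 dB, -172.9°

At s = jω = j182:
quadratic: (j182)² + 21·j182 + 2500 = -30624 + j3822 → |·| ≈ 30862, ∠ ≈ 172.89°
|H| = 5000 / 30862 ≈ 0.16201
Gain = 20 log₁₀(0.16201) ≈ -15.81 dB
∠H = 0.00° − 172.89° = -172.89°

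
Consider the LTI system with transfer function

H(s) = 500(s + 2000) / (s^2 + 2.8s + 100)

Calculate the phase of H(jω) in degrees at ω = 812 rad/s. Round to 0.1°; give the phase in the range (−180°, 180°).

At s = jω = j812:
zero (s+2000): 2000 + j812 → |·| = √(2000²+812²) = √4659344 ≈ 2158.6, ∠ = arctan(812/2000) ≈ 22.10°
quadratic: (j812)² + 2.8·j812 + 100 = -659244 + j2273.6 → |·| ≈ 6.5925e+05, ∠ ≈ 179.80°
∠H = 22.10° − 179.80° = -157.70°

-157.7°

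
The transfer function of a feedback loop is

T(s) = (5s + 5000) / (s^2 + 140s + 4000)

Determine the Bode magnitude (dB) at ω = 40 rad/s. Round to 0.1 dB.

-1.7 dB

Substitute s = j40:
Numerator: 5(j40) + 5000 = 5000 + j200
Denominator: (j40)^2 + 140(j40) + 4000 = 2400 + j5600
|N| = √(5000² + 200²) ≈ 5004, ∠N ≈ 2.29°
|D| = √(2400² + 5600²) ≈ 6092.6, ∠D ≈ 66.80°
|T| = 5004 / 6092.6 ≈ 0.82132
Gain = 20 log₁₀(0.82132) ≈ -1.71 dB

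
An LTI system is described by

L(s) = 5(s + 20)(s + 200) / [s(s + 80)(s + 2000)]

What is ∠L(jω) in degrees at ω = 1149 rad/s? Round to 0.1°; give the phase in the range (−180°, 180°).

At s = jω = j1149:
zero (s+20): 20 + j1149 → |·| = √(20²+1149²) = √1320601 ≈ 1149.2, ∠ = arctan(1149/20) ≈ 89.00°
zero (s+200): 200 + j1149 → |·| = √(200²+1149²) = √1360201 ≈ 1166.3, ∠ = arctan(1149/200) ≈ 80.13°
pole (s+80): 80 + j1149 → |·| = √(80²+1149²) = √1326601 ≈ 1151.8, ∠ = arctan(1149/80) ≈ 86.02°
pole (s+2000): 2000 + j1149 → |·| = √(2000²+1149²) = √5320201 ≈ 2306.6, ∠ = arctan(1149/2000) ≈ 29.88°
pole at origin: |s| = 1149, ∠ = 90.00° (in denominator)
∠L = 169.13° − 205.90° = -36.77°

-36.8°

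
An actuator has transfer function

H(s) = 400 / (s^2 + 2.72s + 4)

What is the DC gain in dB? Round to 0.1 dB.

40.0 dB

H(0) = 400 / 4 = 100
20 log₁₀(100) ≈ 40.00 dB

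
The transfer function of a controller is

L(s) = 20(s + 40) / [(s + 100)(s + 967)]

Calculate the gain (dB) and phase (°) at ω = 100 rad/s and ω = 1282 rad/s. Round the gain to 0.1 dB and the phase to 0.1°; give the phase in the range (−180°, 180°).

ω = 100: -36.1 dB, 17.3°; ω = 1282: -38.1 dB, -50.3°

At s = jω = j100:
zero (s+40): 40 + j100 → |·| = √(40²+100²) = √11600 ≈ 107.7, ∠ = arctan(100/40) ≈ 68.20°
pole (s+100): 100 + j100 → |·| = √(100²+100²) = √20000 ≈ 141.42, ∠ = arctan(100/100) ≈ 45.00°
pole (s+967): 967 + j100 → |·| = √(967²+100²) = √945089 ≈ 972.16, ∠ = arctan(100/967) ≈ 5.90°
|L| = 20 · 107.7 / 1.3748e+05 ≈ 0.015668
Gain = 20 log₁₀(0.015668) ≈ -36.10 dB
∠L = 68.20° − 50.90° = 17.30°

At s = jω = j1282:
zero (s+40): 40 + j1282 → |·| = √(40²+1282²) = √1645124 ≈ 1282.6, ∠ = arctan(1282/40) ≈ 88.21°
pole (s+100): 100 + j1282 → |·| = √(100²+1282²) = √1653524 ≈ 1285.9, ∠ = arctan(1282/100) ≈ 85.54°
pole (s+967): 967 + j1282 → |·| = √(967²+1282²) = √2578613 ≈ 1605.8, ∠ = arctan(1282/967) ≈ 52.97°
|L| = 20 · 1282.6 / 2.0649e+06 ≈ 0.012423
Gain = 20 log₁₀(0.012423) ≈ -38.12 dB
∠L = 88.21° − 138.51° = -50.30°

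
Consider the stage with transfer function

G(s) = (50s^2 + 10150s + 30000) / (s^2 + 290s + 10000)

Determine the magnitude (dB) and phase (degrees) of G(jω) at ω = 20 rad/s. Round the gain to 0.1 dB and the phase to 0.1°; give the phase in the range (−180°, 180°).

Substitute s = j20:
Numerator: 50(j20)^2 + 10150(j20) + 30000 = 10000 + j203000
Denominator: (j20)^2 + 290(j20) + 10000 = 9600 + j5800
|N| = √(10000² + 203000²) ≈ 2.0325e+05, ∠N ≈ 87.18°
|D| = √(9600² + 5800²) ≈ 11216, ∠D ≈ 31.14°
|G| = 2.0325e+05 / 11216 ≈ 18.121
Gain = 20 log₁₀(18.121) ≈ 25.16 dB
∠G = 87.18° − 31.14° = 56.04°

25.2 dB, 56.0°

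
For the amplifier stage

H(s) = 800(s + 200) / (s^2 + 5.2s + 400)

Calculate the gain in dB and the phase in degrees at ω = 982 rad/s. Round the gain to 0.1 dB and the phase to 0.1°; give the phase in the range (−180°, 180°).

At s = jω = j982:
zero (s+200): 200 + j982 → |·| = √(200²+982²) = √1004324 ≈ 1002.2, ∠ = arctan(982/200) ≈ 78.49°
quadratic: (j982)² + 5.2·j982 + 400 = -963924 + j5106.4 → |·| ≈ 9.6394e+05, ∠ ≈ 179.70°
|H| = 800 · 1002.2 / 9.6394e+05 ≈ 0.83175
Gain = 20 log₁₀(0.83175) ≈ -1.60 dB
∠H = 78.49° − 179.70° = -101.21°

-1.6 dB, -101.2°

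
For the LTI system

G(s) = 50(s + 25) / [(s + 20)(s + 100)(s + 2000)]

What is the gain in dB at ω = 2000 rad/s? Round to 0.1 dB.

-101.1 dB

At s = jω = j2000:
zero (s+25): 25 + j2000 → |·| = √(25²+2000²) = √4000625 ≈ 2000.2, ∠ = arctan(2000/25) ≈ 89.28°
pole (s+20): 20 + j2000 → |·| = √(20²+2000²) = √4000400 ≈ 2000.1, ∠ = arctan(2000/20) ≈ 89.43°
pole (s+100): 100 + j2000 → |·| = √(100²+2000²) = √4010000 ≈ 2002.5, ∠ = arctan(2000/100) ≈ 87.14°
pole (s+2000): 2000 + j2000 → |·| = √(2000²+2000²) = √8000000 ≈ 2828.4, ∠ = arctan(2000/2000) ≈ 45.00°
|G| = 50 · 2000.2 / 1.1328e+10 ≈ 8.8286e-06
Gain = 20 log₁₀(8.8286e-06) ≈ -101.08 dB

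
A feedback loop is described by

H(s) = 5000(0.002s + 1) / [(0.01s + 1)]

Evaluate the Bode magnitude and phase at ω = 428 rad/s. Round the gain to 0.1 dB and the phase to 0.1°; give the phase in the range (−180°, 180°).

At ω = 428 rad/s:
zero (1 + j428·0.002) = 1 + j0.856 → |·| ≈ 1.3163, ∠ ≈ 40.56°
pole (1 + j428·0.01) = 1 + j4.28 → |·| ≈ 4.3953, ∠ ≈ 76.85°
|H| = 5000 · 1.3163 / (4.3953) ≈ 1497.4
Gain = 20 log₁₀(1497.4) ≈ 63.51 dB
∠H = (40.56°) − (76.85°) = -36.29°

63.5 dB, -36.3°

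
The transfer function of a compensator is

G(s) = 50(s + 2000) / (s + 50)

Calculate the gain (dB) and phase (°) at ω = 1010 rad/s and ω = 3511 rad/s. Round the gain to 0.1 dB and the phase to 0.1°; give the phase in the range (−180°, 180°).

At s = jω = j1010:
zero (s+2000): 2000 + j1010 → |·| = √(2000²+1010²) = √5020100 ≈ 2240.6, ∠ = arctan(1010/2000) ≈ 26.79°
pole (s+50): 50 + j1010 → |·| = √(50²+1010²) = √1022600 ≈ 1011.2, ∠ = arctan(1010/50) ≈ 87.17°
|G| = 50 · 2240.6 / 1011.2 ≈ 110.79
Gain = 20 log₁₀(110.79) ≈ 40.89 dB
∠G = 26.79° − 87.17° = -60.38°

At s = jω = j3511:
zero (s+2000): 2000 + j3511 → |·| = √(2000²+3511²) = √16327121 ≈ 4040.7, ∠ = arctan(3511/2000) ≈ 60.33°
pole (s+50): 50 + j3511 → |·| = √(50²+3511²) = √12329621 ≈ 3511.4, ∠ = arctan(3511/50) ≈ 89.18°
|G| = 50 · 4040.7 / 3511.4 ≈ 57.537
Gain = 20 log₁₀(57.537) ≈ 35.20 dB
∠G = 60.33° − 89.18° = -28.85°

ω = 1010: 40.9 dB, -60.4°; ω = 3511: 35.2 dB, -28.9°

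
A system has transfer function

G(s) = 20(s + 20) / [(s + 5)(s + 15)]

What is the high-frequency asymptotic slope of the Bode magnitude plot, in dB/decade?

-20 dB/decade

Each pole contributes −20 dB/decade at high frequency; each zero contributes +20 dB/decade.
Net: 1 zero(s) − 2 pole(s) → -20 dB/decade.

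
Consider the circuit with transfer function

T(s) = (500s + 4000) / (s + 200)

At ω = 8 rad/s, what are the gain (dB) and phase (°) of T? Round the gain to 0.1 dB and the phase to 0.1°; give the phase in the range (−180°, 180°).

Substitute s = j8:
Numerator: 500(j8) + 4000 = 4000 + j4000
Denominator: (j8) + 200 = 200 + j8
|N| = √(4000² + 4000²) ≈ 5656.9, ∠N ≈ 45.00°
|D| = √(200² + 8²) ≈ 200.16, ∠D ≈ 2.29°
|T| = 5656.9 / 200.16 ≈ 28.262
Gain = 20 log₁₀(28.262) ≈ 29.02 dB
∠T = 45.00° − 2.29° = 42.71°

29.0 dB, 42.7°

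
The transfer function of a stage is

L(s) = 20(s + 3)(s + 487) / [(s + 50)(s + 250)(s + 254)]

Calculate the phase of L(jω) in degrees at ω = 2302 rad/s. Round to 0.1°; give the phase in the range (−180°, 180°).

-88.3°

At s = jω = j2302:
zero (s+3): 3 + j2302 → |·| = √(3²+2302²) = √5299213 ≈ 2302, ∠ = arctan(2302/3) ≈ 89.93°
zero (s+487): 487 + j2302 → |·| = √(487²+2302²) = √5536373 ≈ 2352.9, ∠ = arctan(2302/487) ≈ 78.05°
pole (s+50): 50 + j2302 → |·| = √(50²+2302²) = √5301704 ≈ 2302.5, ∠ = arctan(2302/50) ≈ 88.76°
pole (s+250): 250 + j2302 → |·| = √(250²+2302²) = √5361704 ≈ 2315.5, ∠ = arctan(2302/250) ≈ 83.80°
pole (s+254): 254 + j2302 → |·| = √(254²+2302²) = √5363720 ≈ 2316, ∠ = arctan(2302/254) ≈ 83.70°
∠L = 167.98° − 256.26° = -88.28°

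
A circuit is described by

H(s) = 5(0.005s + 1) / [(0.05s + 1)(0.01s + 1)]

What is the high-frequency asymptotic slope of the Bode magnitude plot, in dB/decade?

Each pole contributes −20 dB/decade at high frequency; each zero contributes +20 dB/decade.
Net: 1 zero(s) − 2 pole(s) → -20 dB/decade.

-20 dB/decade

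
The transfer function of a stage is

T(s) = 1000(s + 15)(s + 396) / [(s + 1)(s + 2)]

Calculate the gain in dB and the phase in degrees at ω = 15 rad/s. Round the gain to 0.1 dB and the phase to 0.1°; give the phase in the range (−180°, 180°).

At s = jω = j15:
zero (s+15): 15 + j15 → |·| = √(15²+15²) = √450 ≈ 21.213, ∠ = arctan(15/15) ≈ 45.00°
zero (s+396): 396 + j15 → |·| = √(396²+15²) = √157041 ≈ 396.28, ∠ = arctan(15/396) ≈ 2.17°
pole (s+1): 1 + j15 → |·| = √(1²+15²) = √226 ≈ 15.033, ∠ = arctan(15/1) ≈ 86.19°
pole (s+2): 2 + j15 → |·| = √(2²+15²) = √229 ≈ 15.133, ∠ = arctan(15/2) ≈ 82.41°
|T| = 1000 · 8406.3 / 227.49 ≈ 36952
Gain = 20 log₁₀(36952) ≈ 91.35 dB
∠T = 47.17° − 168.60° = -121.43°

91.4 dB, -121.4°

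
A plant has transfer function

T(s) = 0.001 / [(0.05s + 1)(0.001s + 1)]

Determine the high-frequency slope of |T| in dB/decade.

Each pole contributes −20 dB/decade at high frequency; each zero contributes +20 dB/decade.
Net: 0 zero(s) − 2 pole(s) → -40 dB/decade.

-40 dB/decade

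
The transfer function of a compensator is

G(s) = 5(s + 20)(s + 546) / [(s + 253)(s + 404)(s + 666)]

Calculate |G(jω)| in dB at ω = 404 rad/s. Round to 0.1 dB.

-43.8 dB

At s = jω = j404:
zero (s+20): 20 + j404 → |·| = √(20²+404²) = √163616 ≈ 404.49, ∠ = arctan(404/20) ≈ 87.17°
zero (s+546): 546 + j404 → |·| = √(546²+404²) = √461332 ≈ 679.21, ∠ = arctan(404/546) ≈ 36.50°
pole (s+253): 253 + j404 → |·| = √(253²+404²) = √227225 ≈ 476.68, ∠ = arctan(404/253) ≈ 57.94°
pole (s+404): 404 + j404 → |·| = √(404²+404²) = √326432 ≈ 571.34, ∠ = arctan(404/404) ≈ 45.00°
pole (s+666): 666 + j404 → |·| = √(666²+404²) = √606772 ≈ 778.96, ∠ = arctan(404/666) ≈ 31.24°
|G| = 5 · 2.7473e+05 / 2.1215e+08 ≈ 0.0064749
Gain = 20 log₁₀(0.0064749) ≈ -43.78 dB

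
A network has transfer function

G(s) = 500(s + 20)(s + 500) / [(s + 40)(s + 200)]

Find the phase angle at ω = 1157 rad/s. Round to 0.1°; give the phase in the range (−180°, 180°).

-12.6°

At s = jω = j1157:
zero (s+20): 20 + j1157 → |·| = √(20²+1157²) = √1339049 ≈ 1157.2, ∠ = arctan(1157/20) ≈ 89.01°
zero (s+500): 500 + j1157 → |·| = √(500²+1157²) = √1588649 ≈ 1260.4, ∠ = arctan(1157/500) ≈ 66.63°
pole (s+40): 40 + j1157 → |·| = √(40²+1157²) = √1340249 ≈ 1157.7, ∠ = arctan(1157/40) ≈ 88.02°
pole (s+200): 200 + j1157 → |·| = √(200²+1157²) = √1378649 ≈ 1174.2, ∠ = arctan(1157/200) ≈ 80.19°
∠G = 155.64° − 168.21° = -12.57°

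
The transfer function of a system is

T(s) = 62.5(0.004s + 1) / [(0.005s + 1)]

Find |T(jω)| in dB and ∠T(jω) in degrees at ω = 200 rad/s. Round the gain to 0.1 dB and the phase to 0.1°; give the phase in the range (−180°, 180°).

At ω = 200 rad/s:
zero (1 + j200·0.004) = 1 + j0.8 → |·| ≈ 1.2806, ∠ ≈ 38.66°
pole (1 + j200·0.005) = 1 + j1 → |·| ≈ 1.4142, ∠ ≈ 45.00°
|T| = 62.5 · 1.2806 / (1.4142) ≈ 56.596
Gain = 20 log₁₀(56.596) ≈ 35.06 dB
∠T = (38.66°) − (45.00°) = -6.34°

35.1 dB, -6.3°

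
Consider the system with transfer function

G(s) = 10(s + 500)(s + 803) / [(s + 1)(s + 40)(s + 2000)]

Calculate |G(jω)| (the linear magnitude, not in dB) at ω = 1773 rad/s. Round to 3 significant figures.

0.00427

At s = jω = j1773:
zero (s+500): 500 + j1773 → |·| = √(500²+1773²) = √3393529 ≈ 1842.2, ∠ = arctan(1773/500) ≈ 74.25°
zero (s+803): 803 + j1773 → |·| = √(803²+1773²) = √3788338 ≈ 1946.4, ∠ = arctan(1773/803) ≈ 65.63°
pole (s+1): 1 + j1773 → |·| = √(1²+1773²) = √3143530 ≈ 1773, ∠ = arctan(1773/1) ≈ 89.97°
pole (s+40): 40 + j1773 → |·| = √(40²+1773²) = √3145129 ≈ 1773.5, ∠ = arctan(1773/40) ≈ 88.71°
pole (s+2000): 2000 + j1773 → |·| = √(2000²+1773²) = √7143529 ≈ 2672.7, ∠ = arctan(1773/2000) ≈ 41.56°
|G| = 10 · 3.5857e+06 / 8.4041e+09 ≈ 0.0042666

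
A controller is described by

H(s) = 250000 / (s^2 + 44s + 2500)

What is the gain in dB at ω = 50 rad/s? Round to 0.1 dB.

At s = jω = j50:
quadratic: (j50)² + 44·j50 + 2500 = 0 + j2200 → |·| ≈ 2200, ∠ ≈ 90.00°
|H| = 250000 / 2200 ≈ 113.64
Gain = 20 log₁₀(113.64) ≈ 41.11 dB

41.1 dB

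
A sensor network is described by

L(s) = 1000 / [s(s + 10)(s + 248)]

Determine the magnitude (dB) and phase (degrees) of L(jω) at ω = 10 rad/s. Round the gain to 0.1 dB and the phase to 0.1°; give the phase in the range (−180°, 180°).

At s = jω = j10:
pole (s+10): 10 + j10 → |·| = √(10²+10²) = √200 ≈ 14.142, ∠ = arctan(10/10) ≈ 45.00°
pole (s+248): 248 + j10 → |·| = √(248²+10²) = √61604 ≈ 248.2, ∠ = arctan(10/248) ≈ 2.31°
pole at origin: |s| = 10, ∠ = 90.00° (in denominator)
|L| = 1000 / 35100 ≈ 0.02849
Gain = 20 log₁₀(0.02849) ≈ -30.91 dB
∠L = 0.00° − 137.31° = -137.31°

-30.9 dB, -137.3°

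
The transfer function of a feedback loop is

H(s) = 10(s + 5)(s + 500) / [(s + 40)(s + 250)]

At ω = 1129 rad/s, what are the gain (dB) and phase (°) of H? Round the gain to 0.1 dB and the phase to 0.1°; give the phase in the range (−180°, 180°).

20.6 dB, -9.6°

At s = jω = j1129:
zero (s+5): 5 + j1129 → |·| = √(5²+1129²) = √1274666 ≈ 1129, ∠ = arctan(1129/5) ≈ 89.75°
zero (s+500): 500 + j1129 → |·| = √(500²+1129²) = √1524641 ≈ 1234.8, ∠ = arctan(1129/500) ≈ 66.11°
pole (s+40): 40 + j1129 → |·| = √(40²+1129²) = √1276241 ≈ 1129.7, ∠ = arctan(1129/40) ≈ 87.97°
pole (s+250): 250 + j1129 → |·| = √(250²+1129²) = √1337141 ≈ 1156.3, ∠ = arctan(1129/250) ≈ 77.51°
|H| = 10 · 1.3941e+06 / 1.3063e+06 ≈ 10.672
Gain = 20 log₁₀(10.672) ≈ 20.56 dB
∠H = 155.86° − 165.48° = -9.62°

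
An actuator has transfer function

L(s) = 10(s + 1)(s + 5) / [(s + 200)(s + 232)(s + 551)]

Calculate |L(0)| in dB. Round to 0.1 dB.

-114.2 dB

L(0) = 10·1·5 / (200·232·551) ≈ 1.9557e-06
20 log₁₀(1.9557e-06) ≈ -114.17 dB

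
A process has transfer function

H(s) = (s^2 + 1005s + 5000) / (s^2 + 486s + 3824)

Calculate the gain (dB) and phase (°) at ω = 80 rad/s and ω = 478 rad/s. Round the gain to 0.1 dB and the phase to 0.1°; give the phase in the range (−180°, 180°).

ω = 80: 6.3 dB, -2.8°; ω = 478: 4.3 dB, -19.1°

Substitute s = j80:
Numerator: (j80)^2 + 1005(j80) + 5000 = -1400 + j80400
Denominator: (j80)^2 + 486(j80) + 3824 = -2576 + j38880
|N| = √(1400² + 80400²) ≈ 80412, ∠N ≈ 91.00°
|D| = √(2576² + 38880²) ≈ 38965, ∠D ≈ 93.79°
|H| = 80412 / 38965 ≈ 2.0637
Gain = 20 log₁₀(2.0637) ≈ 6.29 dB
∠H = 91.00° − 93.79° = -2.79°

Substitute s = j478:
Numerator: (j478)^2 + 1005(j478) + 5000 = -223484 + j480390
Denominator: (j478)^2 + 486(j478) + 3824 = -224660 + j232308
|N| = √(223484² + 480390²) ≈ 5.2983e+05, ∠N ≈ 114.95°
|D| = √(224660² + 232308²) ≈ 3.2317e+05, ∠D ≈ 134.04°
|H| = 5.2983e+05 / 3.2317e+05 ≈ 1.6395
Gain = 20 log₁₀(1.6395) ≈ 4.29 dB
∠H = 114.95° − 134.04° = -19.09°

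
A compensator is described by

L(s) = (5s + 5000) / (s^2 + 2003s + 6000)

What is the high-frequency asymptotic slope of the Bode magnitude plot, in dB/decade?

-20 dB/decade

Each pole contributes −20 dB/decade at high frequency; each zero contributes +20 dB/decade.
Net: 1 zero(s) − 2 pole(s) → -20 dB/decade.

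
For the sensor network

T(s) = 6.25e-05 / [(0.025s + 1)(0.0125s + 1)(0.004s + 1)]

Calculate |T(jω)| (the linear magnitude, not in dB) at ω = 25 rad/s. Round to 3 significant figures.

At ω = 25 rad/s:
pole (1 + j25·0.025) = 1 + j0.625 → |·| ≈ 1.1792, ∠ ≈ 32.01°
pole (1 + j25·0.0125) = 1 + j0.3125 → |·| ≈ 1.0477, ∠ ≈ 17.35°
pole (1 + j25·0.004) = 1 + j0.1 → |·| ≈ 1.005, ∠ ≈ 5.71°
|T| = 6.25e-05 · 1 / (1.1792 · 1.0477 · 1.005) ≈ 5.0337e-05

5.03e-05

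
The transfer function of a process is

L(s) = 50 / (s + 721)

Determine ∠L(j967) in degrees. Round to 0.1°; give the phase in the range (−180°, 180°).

-53.3°

Substitute s = j967:
Numerator: 50 = 50 + j0
Denominator: (j967) + 721 = 721 + j967
|N| = √(50² + 0²) ≈ 50, ∠N ≈ 0.00°
|D| = √(721² + 967²) ≈ 1206.2, ∠D ≈ 53.29°
∠L = 0.00° − 53.29° = -53.29°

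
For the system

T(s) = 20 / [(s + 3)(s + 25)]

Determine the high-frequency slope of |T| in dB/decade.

Each pole contributes −20 dB/decade at high frequency; each zero contributes +20 dB/decade.
Net: 0 zero(s) − 2 pole(s) → -40 dB/decade.

-40 dB/decade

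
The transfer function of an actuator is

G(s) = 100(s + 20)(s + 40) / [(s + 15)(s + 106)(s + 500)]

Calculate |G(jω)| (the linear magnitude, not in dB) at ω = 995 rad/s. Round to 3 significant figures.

0.0894

At s = jω = j995:
zero (s+20): 20 + j995 → |·| = √(20²+995²) = √990425 ≈ 995.2, ∠ = arctan(995/20) ≈ 88.85°
zero (s+40): 40 + j995 → |·| = √(40²+995²) = √991625 ≈ 995.8, ∠ = arctan(995/40) ≈ 87.70°
pole (s+15): 15 + j995 → |·| = √(15²+995²) = √990250 ≈ 995.11, ∠ = arctan(995/15) ≈ 89.14°
pole (s+106): 106 + j995 → |·| = √(106²+995²) = √1001261 ≈ 1000.6, ∠ = arctan(995/106) ≈ 83.92°
pole (s+500): 500 + j995 → |·| = √(500²+995²) = √1240025 ≈ 1113.6, ∠ = arctan(995/500) ≈ 63.32°
|G| = 100 · 9.9102e+05 / 1.1088e+09 ≈ 0.089378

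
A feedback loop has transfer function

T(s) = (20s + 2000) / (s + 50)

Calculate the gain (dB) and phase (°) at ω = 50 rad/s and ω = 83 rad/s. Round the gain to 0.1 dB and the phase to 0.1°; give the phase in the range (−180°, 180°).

ω = 50: 30.0 dB, -18.4°; ω = 83: 28.6 dB, -19.2°

Substitute s = j50:
Numerator: 20(j50) + 2000 = 2000 + j1000
Denominator: (j50) + 50 = 50 + j50
|N| = √(2000² + 1000²) ≈ 2236.1, ∠N ≈ 26.57°
|D| = √(50² + 50²) ≈ 70.711, ∠D ≈ 45.00°
|T| = 2236.1 / 70.711 ≈ 31.623
Gain = 20 log₁₀(31.623) ≈ 30.00 dB
∠T = 26.57° − 45.00° = -18.43°

Substitute s = j83:
Numerator: 20(j83) + 2000 = 2000 + j1660
Denominator: (j83) + 50 = 50 + j83
|N| = √(2000² + 1660²) ≈ 2599.2, ∠N ≈ 39.69°
|D| = √(50² + 83²) ≈ 96.897, ∠D ≈ 58.93°
|T| = 2599.2 / 96.897 ≈ 26.824
Gain = 20 log₁₀(26.824) ≈ 28.57 dB
∠T = 39.69° − 58.93° = -19.24°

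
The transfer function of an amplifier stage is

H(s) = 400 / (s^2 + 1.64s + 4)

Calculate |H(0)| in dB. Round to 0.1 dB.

H(0) = 400 / 4 = 100
20 log₁₀(100) ≈ 40.00 dB

40.0 dB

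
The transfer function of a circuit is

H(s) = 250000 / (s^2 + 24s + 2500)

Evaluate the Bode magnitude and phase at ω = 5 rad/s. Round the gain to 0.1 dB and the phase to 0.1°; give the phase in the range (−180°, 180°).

At s = jω = j5:
quadratic: (j5)² + 24·j5 + 2500 = 2475 + j120 → |·| ≈ 2477.9, ∠ ≈ 2.78°
|H| = 250000 / 2477.9 ≈ 100.89
Gain = 20 log₁₀(100.89) ≈ 40.08 dB
∠H = 0.00° − 2.78° = -2.78°

40.1 dB, -2.8°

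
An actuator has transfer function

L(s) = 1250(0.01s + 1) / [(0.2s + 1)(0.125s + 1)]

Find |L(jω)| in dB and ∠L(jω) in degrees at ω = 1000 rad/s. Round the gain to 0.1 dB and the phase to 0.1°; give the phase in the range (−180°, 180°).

-6.0 dB, -95.0°

At ω = 1000 rad/s:
zero (1 + j1000·0.01) = 1 + j10 → |·| ≈ 10.05, ∠ ≈ 84.29°
pole (1 + j1000·0.2) = 1 + j200 → |·| ≈ 200, ∠ ≈ 89.71°
pole (1 + j1000·0.125) = 1 + j125 → |·| ≈ 125, ∠ ≈ 89.54°
|L| = 1250 · 10.05 / (200 · 125) ≈ 0.5025
Gain = 20 log₁₀(0.5025) ≈ -5.98 dB
∠L = (84.29°) − (89.71° + 89.54°) = -94.96°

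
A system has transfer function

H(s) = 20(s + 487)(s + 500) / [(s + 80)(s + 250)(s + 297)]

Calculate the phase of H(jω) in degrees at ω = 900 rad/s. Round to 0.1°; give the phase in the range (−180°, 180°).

At s = jω = j900:
zero (s+487): 487 + j900 → |·| = √(487²+900²) = √1047169 ≈ 1023.3, ∠ = arctan(900/487) ≈ 61.58°
zero (s+500): 500 + j900 → |·| = √(500²+900²) = √1060000 ≈ 1029.6, ∠ = arctan(900/500) ≈ 60.95°
pole (s+80): 80 + j900 → |·| = √(80²+900²) = √816400 ≈ 903.55, ∠ = arctan(900/80) ≈ 84.92°
pole (s+250): 250 + j900 → |·| = √(250²+900²) = √872500 ≈ 934.08, ∠ = arctan(900/250) ≈ 74.48°
pole (s+297): 297 + j900 → |·| = √(297²+900²) = √898209 ≈ 947.74, ∠ = arctan(900/297) ≈ 71.74°
∠H = 122.53° − 231.14° = -108.61°

-108.6°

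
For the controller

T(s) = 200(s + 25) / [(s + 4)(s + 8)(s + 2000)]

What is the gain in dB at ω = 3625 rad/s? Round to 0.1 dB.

-97.5 dB

At s = jω = j3625:
zero (s+25): 25 + j3625 → |·| = √(25²+3625²) = √13141250 ≈ 3625.1, ∠ = arctan(3625/25) ≈ 89.60°
pole (s+4): 4 + j3625 → |·| = √(4²+3625²) = √13140641 ≈ 3625, ∠ = arctan(3625/4) ≈ 89.94°
pole (s+8): 8 + j3625 → |·| = √(8²+3625²) = √13140689 ≈ 3625, ∠ = arctan(3625/8) ≈ 89.87°
pole (s+2000): 2000 + j3625 → |·| = √(2000²+3625²) = √17140625 ≈ 4140.1, ∠ = arctan(3625/2000) ≈ 61.11°
|T| = 200 · 3625.1 / 5.4404e+10 ≈ 1.3327e-05
Gain = 20 log₁₀(1.3327e-05) ≈ -97.51 dB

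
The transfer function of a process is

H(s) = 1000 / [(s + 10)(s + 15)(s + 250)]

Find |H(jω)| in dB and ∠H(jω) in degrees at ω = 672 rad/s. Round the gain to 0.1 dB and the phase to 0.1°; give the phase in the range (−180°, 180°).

At s = jω = j672:
pole (s+10): 10 + j672 → |·| = √(10²+672²) = √451684 ≈ 672.07, ∠ = arctan(672/10) ≈ 89.15°
pole (s+15): 15 + j672 → |·| = √(15²+672²) = √451809 ≈ 672.17, ∠ = arctan(672/15) ≈ 88.72°
pole (s+250): 250 + j672 → |·| = √(250²+672²) = √514084 ≈ 717, ∠ = arctan(672/250) ≈ 69.59°
|H| = 1000 / 3.239e+08 ≈ 3.0874e-06
Gain = 20 log₁₀(3.0874e-06) ≈ -110.21 dB
∠H = 0.00° − 247.46° = -247.46° ≡ 112.54° (principal value)

-110.2 dB, 112.5°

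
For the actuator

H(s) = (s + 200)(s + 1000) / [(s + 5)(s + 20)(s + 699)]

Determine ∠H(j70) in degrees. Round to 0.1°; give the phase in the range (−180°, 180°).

-142.4°

At s = jω = j70:
zero (s+200): 200 + j70 → |·| = √(200²+70²) = √44900 ≈ 211.9, ∠ = arctan(70/200) ≈ 19.29°
zero (s+1000): 1000 + j70 → |·| = √(1000²+70²) = √1004900 ≈ 1002.4, ∠ = arctan(70/1000) ≈ 4.00°
pole (s+5): 5 + j70 → |·| = √(5²+70²) = √4925 ≈ 70.178, ∠ = arctan(70/5) ≈ 85.91°
pole (s+20): 20 + j70 → |·| = √(20²+70²) = √5300 ≈ 72.801, ∠ = arctan(70/20) ≈ 74.05°
pole (s+699): 699 + j70 → |·| = √(699²+70²) = √493501 ≈ 702.5, ∠ = arctan(70/699) ≈ 5.72°
∠H = 23.29° − 165.68° = -142.39°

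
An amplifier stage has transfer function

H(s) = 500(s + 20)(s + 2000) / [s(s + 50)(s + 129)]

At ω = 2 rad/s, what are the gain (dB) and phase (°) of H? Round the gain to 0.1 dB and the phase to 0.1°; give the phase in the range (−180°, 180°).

At s = jω = j2:
zero (s+20): 20 + j2 → |·| = √(20²+2²) = √404 ≈ 20.1, ∠ = arctan(2/20) ≈ 5.71°
zero (s+2000): 2000 + j2 → |·| = √(2000²+2²) = √4000004 ≈ 2000, ∠ = arctan(2/2000) ≈ 0.06°
pole (s+50): 50 + j2 → |·| = √(50²+2²) = √2504 ≈ 50.04, ∠ = arctan(2/50) ≈ 2.29°
pole (s+129): 129 + j2 → |·| = √(129²+2²) = √16645 ≈ 129.02, ∠ = arctan(2/129) ≈ 0.89°
pole at origin: |s| = 2, ∠ = 90.00° (in denominator)
|H| = 500 · 40200 / 12912 ≈ 1556.7
Gain = 20 log₁₀(1556.7) ≈ 63.84 dB
∠H = 5.77° − 93.18° = -87.41°

63.8 dB, -87.4°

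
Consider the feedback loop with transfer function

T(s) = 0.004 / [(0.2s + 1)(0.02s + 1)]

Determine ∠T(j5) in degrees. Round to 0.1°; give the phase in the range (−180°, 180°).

At ω = 5 rad/s:
pole (1 + j5·0.2) = 1 + j1 → |·| ≈ 1.4142, ∠ ≈ 45.00°
pole (1 + j5·0.02) = 1 + j0.1 → |·| ≈ 1.005, ∠ ≈ 5.71°
∠T = (0°) − (45.00° + 5.71°) = -50.71°

-50.7°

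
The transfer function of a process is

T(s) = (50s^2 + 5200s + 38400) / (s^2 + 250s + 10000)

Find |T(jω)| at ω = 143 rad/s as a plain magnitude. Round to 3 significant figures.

Substitute s = j143:
Numerator: 50(j143)^2 + 5200(j143) + 38400 = -984050 + j743600
Denominator: (j143)^2 + 250(j143) + 10000 = -10449 + j35750
|N| = √(984050² + 743600²) ≈ 1.2334e+06, ∠N ≈ 142.92°
|D| = √(10449² + 35750²) ≈ 37246, ∠D ≈ 106.29°
|T| = 1.2334e+06 / 37246 ≈ 33.115

33.1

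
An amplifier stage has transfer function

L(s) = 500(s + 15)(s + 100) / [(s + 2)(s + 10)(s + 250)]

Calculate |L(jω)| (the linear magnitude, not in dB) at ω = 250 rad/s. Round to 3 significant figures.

At s = jω = j250:
zero (s+15): 15 + j250 → |·| = √(15²+250²) = √62725 ≈ 250.45, ∠ = arctan(250/15) ≈ 86.57°
zero (s+100): 100 + j250 → |·| = √(100²+250²) = √72500 ≈ 269.26, ∠ = arctan(250/100) ≈ 68.20°
pole (s+2): 2 + j250 → |·| = √(2²+250²) = √62504 ≈ 250.01, ∠ = arctan(250/2) ≈ 89.54°
pole (s+10): 10 + j250 → |·| = √(10²+250²) = √62600 ≈ 250.2, ∠ = arctan(250/10) ≈ 87.71°
pole (s+250): 250 + j250 → |·| = √(250²+250²) = √125000 ≈ 353.55, ∠ = arctan(250/250) ≈ 45.00°
|L| = 500 · 67436 / 2.2115e+07 ≈ 1.5247

1.52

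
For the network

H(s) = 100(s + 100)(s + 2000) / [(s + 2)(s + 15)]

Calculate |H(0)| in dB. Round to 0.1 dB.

H(0) = 100·100·2000 / (2·15) ≈ 6.6667e+05
20 log₁₀(6.6667e+05) ≈ 116.48 dB

116.5 dB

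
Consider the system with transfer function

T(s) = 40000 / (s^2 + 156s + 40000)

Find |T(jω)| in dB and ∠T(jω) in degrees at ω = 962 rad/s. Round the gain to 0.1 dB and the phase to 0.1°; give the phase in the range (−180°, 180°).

At s = jω = j962:
quadratic: (j962)² + 156·j962 + 40000 = -885444 + j150072 → |·| ≈ 8.9807e+05, ∠ ≈ 170.38°
|T| = 40000 / 8.9807e+05 ≈ 0.04454
Gain = 20 log₁₀(0.04454) ≈ -27.02 dB
∠T = 0.00° − 170.38° = -170.38°

-27.0 dB, -170.4°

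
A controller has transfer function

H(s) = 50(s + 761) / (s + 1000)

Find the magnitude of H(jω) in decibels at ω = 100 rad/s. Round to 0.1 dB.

At s = jω = j100:
zero (s+761): 761 + j100 → |·| = √(761²+100²) = √589121 ≈ 767.54, ∠ = arctan(100/761) ≈ 7.49°
pole (s+1000): 1000 + j100 → |·| = √(1000²+100²) = √1010000 ≈ 1005, ∠ = arctan(100/1000) ≈ 5.71°
|H| = 50 · 767.54 / 1005 ≈ 38.186
Gain = 20 log₁₀(38.186) ≈ 31.64 dB

31.6 dB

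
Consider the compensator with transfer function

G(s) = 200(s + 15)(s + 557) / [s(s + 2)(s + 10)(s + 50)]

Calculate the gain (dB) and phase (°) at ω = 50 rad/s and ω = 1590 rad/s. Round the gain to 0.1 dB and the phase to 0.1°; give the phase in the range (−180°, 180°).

ω = 50: -3.8 dB, 137.0°; ω = 1590: -81.5 dB, 162.4°

At s = jω = j50:
zero (s+15): 15 + j50 → |·| = √(15²+50²) = √2725 ≈ 52.202, ∠ = arctan(50/15) ≈ 73.30°
zero (s+557): 557 + j50 → |·| = √(557²+50²) = √312749 ≈ 559.24, ∠ = arctan(50/557) ≈ 5.13°
pole (s+2): 2 + j50 → |·| = √(2²+50²) = √2504 ≈ 50.04, ∠ = arctan(50/2) ≈ 87.71°
pole (s+10): 10 + j50 → |·| = √(10²+50²) = √2600 ≈ 50.99, ∠ = arctan(50/10) ≈ 78.69°
pole (s+50): 50 + j50 → |·| = √(50²+50²) = √5000 ≈ 70.711, ∠ = arctan(50/50) ≈ 45.00°
pole at origin: |s| = 50, ∠ = 90.00° (in denominator)
|G| = 200 · 29193 / 9.0211e+06 ≈ 0.64722
Gain = 20 log₁₀(0.64722) ≈ -3.78 dB
∠G = 78.43° − 301.40° = -222.97° ≡ 137.03° (principal value)

At s = jω = j1590:
zero (s+15): 15 + j1590 → |·| = √(15²+1590²) = √2528325 ≈ 1590.1, ∠ = arctan(1590/15) ≈ 89.46°
zero (s+557): 557 + j1590 → |·| = √(557²+1590²) = √2838349 ≈ 1684.7, ∠ = arctan(1590/557) ≈ 70.69°
pole (s+2): 2 + j1590 → |·| = √(2²+1590²) = √2528104 ≈ 1590, ∠ = arctan(1590/2) ≈ 89.93°
pole (s+10): 10 + j1590 → |·| = √(10²+1590²) = √2528200 ≈ 1590, ∠ = arctan(1590/10) ≈ 89.64°
pole (s+50): 50 + j1590 → |·| = √(50²+1590²) = √2530600 ≈ 1590.8, ∠ = arctan(1590/50) ≈ 88.20°
pole at origin: |s| = 1590, ∠ = 90.00° (in denominator)
|G| = 200 · 2.6788e+06 / 6.3945e+12 ≈ 8.3785e-05
Gain = 20 log₁₀(8.3785e-05) ≈ -81.54 dB
∠G = 160.15° − 357.77° = -197.62° ≡ 162.38° (principal value)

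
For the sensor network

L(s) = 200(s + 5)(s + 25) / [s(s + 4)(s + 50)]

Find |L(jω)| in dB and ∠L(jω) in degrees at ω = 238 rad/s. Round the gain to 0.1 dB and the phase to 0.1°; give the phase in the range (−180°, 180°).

-1.7 dB, -84.4°

At s = jω = j238:
zero (s+5): 5 + j238 → |·| = √(5²+238²) = √56669 ≈ 238.05, ∠ = arctan(238/5) ≈ 88.80°
zero (s+25): 25 + j238 → |·| = √(25²+238²) = √57269 ≈ 239.31, ∠ = arctan(238/25) ≈ 84.00°
pole (s+4): 4 + j238 → |·| = √(4²+238²) = √56660 ≈ 238.03, ∠ = arctan(238/4) ≈ 89.04°
pole (s+50): 50 + j238 → |·| = √(50²+238²) = √59144 ≈ 243.2, ∠ = arctan(238/50) ≈ 78.14°
pole at origin: |s| = 238, ∠ = 90.00° (in denominator)
|L| = 200 · 56968 / 1.3778e+07 ≈ 0.82694
Gain = 20 log₁₀(0.82694) ≈ -1.65 dB
∠L = 172.80° − 257.18° = -84.38°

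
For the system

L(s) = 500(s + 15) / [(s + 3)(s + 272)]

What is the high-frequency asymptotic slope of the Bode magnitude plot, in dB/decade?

Each pole contributes −20 dB/decade at high frequency; each zero contributes +20 dB/decade.
Net: 1 zero(s) − 2 pole(s) → -20 dB/decade.

-20 dB/decade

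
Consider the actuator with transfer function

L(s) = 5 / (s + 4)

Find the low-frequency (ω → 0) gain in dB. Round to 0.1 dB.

L(0) = 5 / 4 = 1.25
20 log₁₀(1.25) ≈ 1.94 dB

1.9 dB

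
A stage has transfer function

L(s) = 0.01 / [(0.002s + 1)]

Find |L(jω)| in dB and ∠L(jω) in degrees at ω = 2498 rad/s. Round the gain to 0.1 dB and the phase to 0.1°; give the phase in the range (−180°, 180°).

At ω = 2498 rad/s:
pole (1 + j2498·0.002) = 1 + j4.996 → |·| ≈ 5.0951, ∠ ≈ 78.68°
|L| = 0.01 · 1 / (5.0951) ≈ 0.0019627
Gain = 20 log₁₀(0.0019627) ≈ -54.14 dB
∠L = (0°) − (78.68°) = -78.68°

-54.1 dB, -78.7°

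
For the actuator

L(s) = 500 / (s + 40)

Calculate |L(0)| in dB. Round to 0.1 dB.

21.9 dB

L(0) = 500 / (40) = 12.5
20 log₁₀(12.5) ≈ 21.94 dB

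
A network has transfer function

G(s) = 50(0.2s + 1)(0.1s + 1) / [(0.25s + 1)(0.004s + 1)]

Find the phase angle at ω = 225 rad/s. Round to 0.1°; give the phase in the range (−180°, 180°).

At ω = 225 rad/s:
zero (1 + j225·0.2) = 1 + j45 → |·| ≈ 45.011, ∠ ≈ 88.73°
zero (1 + j225·0.1) = 1 + j22.5 → |·| ≈ 22.522, ∠ ≈ 87.46°
pole (1 + j225·0.25) = 1 + j56.25 → |·| ≈ 56.259, ∠ ≈ 88.98°
pole (1 + j225·0.004) = 1 + j0.9 → |·| ≈ 1.3454, ∠ ≈ 41.99°
∠G = (88.73° + 87.46°) − (88.98° + 41.99°) = 45.22°

45.2°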